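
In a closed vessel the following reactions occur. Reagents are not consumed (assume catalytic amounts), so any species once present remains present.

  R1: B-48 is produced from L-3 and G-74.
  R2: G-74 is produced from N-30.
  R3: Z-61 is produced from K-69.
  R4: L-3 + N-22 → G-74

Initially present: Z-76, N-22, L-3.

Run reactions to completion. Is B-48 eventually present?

Yes

L-3 and N-22 present → G-74 forms (R4).
L-3 and G-74 present → B-48 forms (R1).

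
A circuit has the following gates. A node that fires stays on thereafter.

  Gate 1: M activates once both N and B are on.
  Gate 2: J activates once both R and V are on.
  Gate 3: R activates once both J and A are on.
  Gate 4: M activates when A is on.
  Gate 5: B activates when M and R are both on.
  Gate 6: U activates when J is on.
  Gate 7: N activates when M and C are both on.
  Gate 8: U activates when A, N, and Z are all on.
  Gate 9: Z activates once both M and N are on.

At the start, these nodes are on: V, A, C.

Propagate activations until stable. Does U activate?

Gate 4: A on → M on.
Gate 7: M and C on → N on.
Gate 9: M and N on → Z on.
Gate 8: A, N, and Z on → U on.

Yes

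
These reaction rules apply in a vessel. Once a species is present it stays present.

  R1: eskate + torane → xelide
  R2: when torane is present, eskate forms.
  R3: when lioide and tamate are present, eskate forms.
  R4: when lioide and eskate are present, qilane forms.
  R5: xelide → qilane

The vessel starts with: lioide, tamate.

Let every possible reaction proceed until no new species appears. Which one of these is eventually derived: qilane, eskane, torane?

lioide and tamate present → eskate forms (R3).
lioide and eskate present → qilane forms (R4).
No rule produces torane, and it is not given. No rule produces eskane, and it is not given.

qilane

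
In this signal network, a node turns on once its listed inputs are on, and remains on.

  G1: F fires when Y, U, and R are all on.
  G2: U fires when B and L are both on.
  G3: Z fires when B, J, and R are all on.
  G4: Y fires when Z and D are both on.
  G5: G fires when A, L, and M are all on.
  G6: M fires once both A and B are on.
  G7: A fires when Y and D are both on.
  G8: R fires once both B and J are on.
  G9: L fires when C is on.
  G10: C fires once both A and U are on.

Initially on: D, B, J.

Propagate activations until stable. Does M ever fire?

G8: B and J on → R on.
B, J, and R are on, so Z fires (G3).
Z and D are on, so Y fires (G4).
Y and D are on, so A fires (G7).
G6: A and B on → M on.

Yes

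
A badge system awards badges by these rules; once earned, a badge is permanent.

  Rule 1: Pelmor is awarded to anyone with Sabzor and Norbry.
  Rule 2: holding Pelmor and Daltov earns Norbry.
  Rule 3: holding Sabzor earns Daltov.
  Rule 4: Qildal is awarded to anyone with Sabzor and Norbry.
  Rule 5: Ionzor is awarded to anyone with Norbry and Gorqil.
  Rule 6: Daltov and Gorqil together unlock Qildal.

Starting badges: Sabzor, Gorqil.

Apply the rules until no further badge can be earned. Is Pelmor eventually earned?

Pelmor would need Sabzor and Norbry (Rule 1), but Norbry is never earned.

No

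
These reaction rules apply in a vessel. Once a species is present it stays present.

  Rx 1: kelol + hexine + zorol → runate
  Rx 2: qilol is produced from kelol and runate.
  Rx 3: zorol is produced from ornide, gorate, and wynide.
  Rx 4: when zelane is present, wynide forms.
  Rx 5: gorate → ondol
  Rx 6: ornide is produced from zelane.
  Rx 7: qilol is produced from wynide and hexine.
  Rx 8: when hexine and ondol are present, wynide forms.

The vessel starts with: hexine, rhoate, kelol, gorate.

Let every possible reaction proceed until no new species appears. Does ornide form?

No

ornide would need zelane (Rx 6), but zelane never forms.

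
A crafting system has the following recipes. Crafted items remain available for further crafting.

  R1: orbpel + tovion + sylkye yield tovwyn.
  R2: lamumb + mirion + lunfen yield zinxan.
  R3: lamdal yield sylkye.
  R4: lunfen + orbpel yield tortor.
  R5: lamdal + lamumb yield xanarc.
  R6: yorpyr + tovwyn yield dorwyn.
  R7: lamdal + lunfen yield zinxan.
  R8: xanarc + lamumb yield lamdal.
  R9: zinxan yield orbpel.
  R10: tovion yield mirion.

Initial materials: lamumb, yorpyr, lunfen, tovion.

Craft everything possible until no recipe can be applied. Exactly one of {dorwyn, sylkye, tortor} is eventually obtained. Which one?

Using R10, tovion makes mirion.
lamumb + mirion + lunfen → zinxan (R2).
zinxan → orbpel (R9).
Using R4, lunfen and orbpel make tortor.
sylkye would need lamdal (R3), but lamdal is never obtained. dorwyn would need yorpyr and tovwyn (R6), but tovwyn is never obtained.

tortor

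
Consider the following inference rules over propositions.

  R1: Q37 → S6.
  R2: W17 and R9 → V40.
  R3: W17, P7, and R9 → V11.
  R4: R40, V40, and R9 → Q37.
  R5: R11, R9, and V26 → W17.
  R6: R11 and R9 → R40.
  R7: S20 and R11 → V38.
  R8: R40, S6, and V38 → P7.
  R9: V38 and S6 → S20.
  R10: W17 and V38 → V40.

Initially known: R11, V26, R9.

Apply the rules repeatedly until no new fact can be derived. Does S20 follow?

S20 would need V38 and S6 (R9), but V38 is never established.

No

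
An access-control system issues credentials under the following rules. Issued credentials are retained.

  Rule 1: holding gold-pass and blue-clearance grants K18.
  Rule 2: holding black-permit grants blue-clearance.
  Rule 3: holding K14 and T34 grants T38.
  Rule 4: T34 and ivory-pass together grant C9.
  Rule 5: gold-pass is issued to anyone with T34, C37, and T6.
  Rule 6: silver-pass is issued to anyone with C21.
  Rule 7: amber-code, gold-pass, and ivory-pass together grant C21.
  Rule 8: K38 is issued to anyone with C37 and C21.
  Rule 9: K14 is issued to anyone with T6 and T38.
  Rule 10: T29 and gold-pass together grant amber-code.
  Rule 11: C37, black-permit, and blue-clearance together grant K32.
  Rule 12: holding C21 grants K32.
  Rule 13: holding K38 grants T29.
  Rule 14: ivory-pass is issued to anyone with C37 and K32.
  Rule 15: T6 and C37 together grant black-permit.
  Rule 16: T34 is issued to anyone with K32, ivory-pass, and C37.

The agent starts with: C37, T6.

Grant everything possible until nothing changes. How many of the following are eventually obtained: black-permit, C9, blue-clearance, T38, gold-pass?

Holding T6 and C37 grants black-permit (Rule 15).
Holding black-permit grants blue-clearance (Rule 2).
Holding C37, black-permit, and blue-clearance grants K32 (Rule 11).
Holding C37 and K32 grants ivory-pass (Rule 14).
Holding K32, ivory-pass, and C37 grants T34 (Rule 16).
Holding T34, C37, and T6 grants gold-pass (Rule 5).
Holding T34 and ivory-pass grants C9 (Rule 4).
black-permit: reached.
C9: reached.
blue-clearance: reached.
T38 would need K14 and T34 (Rule 3), but K14 is never granted.
gold-pass: reached.
Reached: black-permit, C9, blue-clearance, and gold-pass — 4 of the 5.

4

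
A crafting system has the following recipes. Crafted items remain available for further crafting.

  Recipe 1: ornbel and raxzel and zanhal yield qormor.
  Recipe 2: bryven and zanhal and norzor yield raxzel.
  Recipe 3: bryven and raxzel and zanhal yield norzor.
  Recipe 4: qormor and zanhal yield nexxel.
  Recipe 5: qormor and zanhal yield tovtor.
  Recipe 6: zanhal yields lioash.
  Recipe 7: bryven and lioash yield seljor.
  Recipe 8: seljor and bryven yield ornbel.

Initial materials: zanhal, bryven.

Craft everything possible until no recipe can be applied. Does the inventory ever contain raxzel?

No

raxzel would need bryven, zanhal, and norzor (Recipe 2), but norzor is never obtained.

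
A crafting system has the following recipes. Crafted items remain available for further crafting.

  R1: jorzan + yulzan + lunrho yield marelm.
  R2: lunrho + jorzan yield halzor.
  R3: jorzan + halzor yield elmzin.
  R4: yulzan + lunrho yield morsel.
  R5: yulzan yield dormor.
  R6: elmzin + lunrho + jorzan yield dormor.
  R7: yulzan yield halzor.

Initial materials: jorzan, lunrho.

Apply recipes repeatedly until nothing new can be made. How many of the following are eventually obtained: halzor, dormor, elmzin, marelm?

3

lunrho + jorzan → halzor (R2).
jorzan + halzor → elmzin (R3).
elmzin + lunrho + jorzan → dormor (R6).
halzor: reached.
dormor: reached.
elmzin: reached.
marelm would need jorzan, yulzan, and lunrho (R1), but yulzan is never obtained.
Reached: halzor, dormor, and elmzin — 3 of the 4.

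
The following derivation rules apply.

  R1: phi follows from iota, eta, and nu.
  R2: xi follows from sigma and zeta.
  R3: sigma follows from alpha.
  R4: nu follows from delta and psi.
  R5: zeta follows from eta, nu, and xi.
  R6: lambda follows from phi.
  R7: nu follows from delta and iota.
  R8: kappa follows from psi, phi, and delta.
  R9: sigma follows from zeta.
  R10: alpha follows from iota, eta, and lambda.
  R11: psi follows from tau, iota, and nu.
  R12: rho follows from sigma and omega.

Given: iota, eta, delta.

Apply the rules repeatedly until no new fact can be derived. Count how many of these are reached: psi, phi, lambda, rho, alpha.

From delta and iota, R7 gives nu.
From iota, eta, and nu, R1 gives phi.
From phi, R6 gives lambda.
From iota, eta, and lambda, R10 gives alpha.
psi would need tau, iota, and nu (R11), but tau is never established.
phi: reached.
lambda: reached.
rho would need sigma and omega (R12), but omega is never established.
alpha: reached.
Reached: phi, lambda, and alpha — 3 of the 5.

3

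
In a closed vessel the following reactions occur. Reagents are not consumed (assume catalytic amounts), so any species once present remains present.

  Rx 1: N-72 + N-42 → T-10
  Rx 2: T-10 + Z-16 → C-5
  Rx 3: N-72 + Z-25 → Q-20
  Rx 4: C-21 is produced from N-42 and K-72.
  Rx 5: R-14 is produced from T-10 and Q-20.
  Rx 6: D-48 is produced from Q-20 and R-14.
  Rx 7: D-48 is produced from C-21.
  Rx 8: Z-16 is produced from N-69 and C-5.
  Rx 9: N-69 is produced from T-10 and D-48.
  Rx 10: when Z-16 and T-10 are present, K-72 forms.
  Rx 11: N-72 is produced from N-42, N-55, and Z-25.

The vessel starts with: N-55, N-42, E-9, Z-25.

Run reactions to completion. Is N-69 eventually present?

Yes

N-42, N-55, and Z-25 present → N-72 forms (Rx 11).
N-72 and Z-25 present → Q-20 forms (Rx 3).
N-72 and N-42 present → T-10 forms (Rx 1).
T-10 and Q-20 present → R-14 forms (Rx 5).
Q-20 and R-14 present → D-48 forms (Rx 6).
T-10 and D-48 present → N-69 forms (Rx 9).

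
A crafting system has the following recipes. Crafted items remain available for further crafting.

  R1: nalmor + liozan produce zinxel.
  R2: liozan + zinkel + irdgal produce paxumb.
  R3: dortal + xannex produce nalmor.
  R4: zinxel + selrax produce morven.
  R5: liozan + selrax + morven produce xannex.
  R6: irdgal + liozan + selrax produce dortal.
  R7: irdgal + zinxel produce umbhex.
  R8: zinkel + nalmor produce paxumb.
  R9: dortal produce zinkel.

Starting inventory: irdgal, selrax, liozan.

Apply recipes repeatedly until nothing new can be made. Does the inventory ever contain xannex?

xannex would need liozan, selrax, and morven (R5), but morven is never obtained.

No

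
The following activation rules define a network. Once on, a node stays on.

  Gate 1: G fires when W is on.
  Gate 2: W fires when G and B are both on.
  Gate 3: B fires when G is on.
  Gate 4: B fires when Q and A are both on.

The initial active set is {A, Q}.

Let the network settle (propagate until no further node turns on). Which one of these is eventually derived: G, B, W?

Q and A are on, so B fires (Gate 4).
W would need G and B (Gate 2), but G never turns on. G would need W (Gate 1), but W never turns on.

B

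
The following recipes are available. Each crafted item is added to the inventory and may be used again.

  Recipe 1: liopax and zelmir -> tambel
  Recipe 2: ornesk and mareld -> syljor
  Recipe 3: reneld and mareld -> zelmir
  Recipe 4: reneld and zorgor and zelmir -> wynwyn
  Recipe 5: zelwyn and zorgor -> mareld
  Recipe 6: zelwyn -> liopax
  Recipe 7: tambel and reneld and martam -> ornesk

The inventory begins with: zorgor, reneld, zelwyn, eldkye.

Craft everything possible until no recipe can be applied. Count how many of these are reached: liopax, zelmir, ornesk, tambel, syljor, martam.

3

zelwyn -> liopax (Recipe 6).
Using Recipe 5, zelwyn and zorgor make mareld.
reneld and mareld -> zelmir (Recipe 3).
liopax and zelmir -> tambel (Recipe 1).
liopax: reached.
zelmir: reached.
ornesk would need tambel, reneld, and martam (Recipe 7), but martam is never obtained.
tambel: reached.
syljor would need ornesk and mareld (Recipe 2), but ornesk is never obtained.
No rule produces martam, and it is not given.
Reached: liopax, zelmir, and tambel — 3 of the 6.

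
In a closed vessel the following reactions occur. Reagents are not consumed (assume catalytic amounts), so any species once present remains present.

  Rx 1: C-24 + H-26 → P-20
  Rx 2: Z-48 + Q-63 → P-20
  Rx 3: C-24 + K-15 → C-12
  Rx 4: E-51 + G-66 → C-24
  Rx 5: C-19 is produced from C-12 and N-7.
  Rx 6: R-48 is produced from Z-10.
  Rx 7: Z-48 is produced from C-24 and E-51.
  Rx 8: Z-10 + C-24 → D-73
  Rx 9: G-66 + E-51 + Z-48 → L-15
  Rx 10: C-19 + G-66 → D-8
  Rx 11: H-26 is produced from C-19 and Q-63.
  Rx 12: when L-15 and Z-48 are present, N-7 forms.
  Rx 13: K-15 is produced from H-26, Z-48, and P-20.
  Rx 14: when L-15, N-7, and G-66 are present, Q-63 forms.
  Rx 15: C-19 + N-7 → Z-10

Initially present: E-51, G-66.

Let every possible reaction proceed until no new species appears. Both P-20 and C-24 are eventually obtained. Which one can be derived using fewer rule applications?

C-24

C-24: E-51 and G-66 present → C-24 forms (Rx 4). [1 rule application]
P-20: E-51 and G-66 present → C-24 forms (Rx 4). C-24 and E-51 present → Z-48 forms (Rx 7). G-66, E-51, and Z-48 present → L-15 forms (Rx 9). L-15 and Z-48 present → N-7 forms (Rx 12). L-15, N-7, and G-66 present → Q-63 forms (Rx 14). Z-48 and Q-63 present → P-20 forms (Rx 2). [6 rule applications]
C-24 needs fewer.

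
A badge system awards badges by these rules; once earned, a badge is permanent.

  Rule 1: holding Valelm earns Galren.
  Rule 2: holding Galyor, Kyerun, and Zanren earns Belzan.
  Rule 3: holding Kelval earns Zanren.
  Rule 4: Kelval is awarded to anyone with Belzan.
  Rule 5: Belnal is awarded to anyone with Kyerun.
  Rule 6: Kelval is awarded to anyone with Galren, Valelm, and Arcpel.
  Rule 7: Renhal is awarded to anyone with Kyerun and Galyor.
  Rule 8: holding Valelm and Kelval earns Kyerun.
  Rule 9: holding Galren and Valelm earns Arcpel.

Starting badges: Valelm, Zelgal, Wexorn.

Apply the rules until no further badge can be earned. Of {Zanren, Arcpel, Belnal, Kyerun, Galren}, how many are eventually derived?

With Valelm, Galren is earned (Rule 1).
With Galren and Valelm, Arcpel is earned (Rule 9).
With Galren, Valelm, and Arcpel, Kelval is earned (Rule 6).
With Valelm and Kelval, Kyerun is earned (Rule 8).
With Kelval, Zanren is earned (Rule 3).
With Kyerun, Belnal is earned (Rule 5).
Zanren: reached.
Arcpel: reached.
Belnal: reached.
Kyerun: reached.
Galren: reached.
All 5 are reached.

5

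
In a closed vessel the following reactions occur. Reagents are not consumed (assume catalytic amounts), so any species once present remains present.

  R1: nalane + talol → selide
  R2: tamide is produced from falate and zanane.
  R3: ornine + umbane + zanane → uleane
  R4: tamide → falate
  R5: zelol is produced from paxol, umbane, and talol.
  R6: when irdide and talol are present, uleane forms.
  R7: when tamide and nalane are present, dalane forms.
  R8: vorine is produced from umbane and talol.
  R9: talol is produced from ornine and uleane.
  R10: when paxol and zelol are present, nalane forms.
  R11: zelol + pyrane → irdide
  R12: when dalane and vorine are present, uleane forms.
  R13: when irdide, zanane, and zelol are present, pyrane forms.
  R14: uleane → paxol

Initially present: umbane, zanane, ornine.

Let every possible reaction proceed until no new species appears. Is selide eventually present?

ornine, umbane, and zanane present → uleane forms (R3).
ornine and uleane present → talol forms (R9).
uleane present → paxol forms (R14).
paxol, umbane, and talol present → zelol forms (R5).
paxol and zelol present → nalane forms (R10).
nalane and talol present → selide forms (R1).

Yes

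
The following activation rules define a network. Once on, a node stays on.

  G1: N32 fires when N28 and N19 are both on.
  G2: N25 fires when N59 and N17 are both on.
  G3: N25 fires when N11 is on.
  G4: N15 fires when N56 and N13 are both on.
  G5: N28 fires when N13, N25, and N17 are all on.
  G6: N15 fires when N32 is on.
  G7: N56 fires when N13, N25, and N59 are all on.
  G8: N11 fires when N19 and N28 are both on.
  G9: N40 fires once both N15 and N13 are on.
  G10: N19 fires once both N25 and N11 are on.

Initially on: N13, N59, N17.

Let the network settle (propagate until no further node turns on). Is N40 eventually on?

G2: N59 and N17 on → N25 on.
G7: N13, N25, and N59 on → N56 on.
N56 and N13 are on, so N15 fires (G4).
G9: N15 and N13 on → N40 on.

Yes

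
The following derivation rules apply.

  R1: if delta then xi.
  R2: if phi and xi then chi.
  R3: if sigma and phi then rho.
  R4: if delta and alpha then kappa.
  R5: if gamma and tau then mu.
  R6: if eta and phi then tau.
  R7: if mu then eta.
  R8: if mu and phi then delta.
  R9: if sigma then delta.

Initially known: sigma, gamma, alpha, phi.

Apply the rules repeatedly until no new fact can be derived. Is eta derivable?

eta would need mu (R7), but mu is never established.

No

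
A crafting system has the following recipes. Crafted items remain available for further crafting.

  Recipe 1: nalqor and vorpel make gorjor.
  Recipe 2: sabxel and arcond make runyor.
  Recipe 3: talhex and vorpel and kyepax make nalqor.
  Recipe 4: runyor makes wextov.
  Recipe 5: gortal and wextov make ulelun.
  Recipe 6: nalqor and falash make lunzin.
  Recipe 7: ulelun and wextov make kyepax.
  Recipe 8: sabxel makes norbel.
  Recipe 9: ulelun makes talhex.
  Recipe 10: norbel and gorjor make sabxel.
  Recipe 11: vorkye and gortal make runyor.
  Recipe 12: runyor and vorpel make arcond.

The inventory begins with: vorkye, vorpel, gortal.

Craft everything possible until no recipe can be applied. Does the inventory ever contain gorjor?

vorkye and gortal → runyor (Recipe 11).
runyor → wextov (Recipe 4).
gortal and wextov → ulelun (Recipe 5).
Using Recipe 7, ulelun and wextov make kyepax.
ulelun → talhex (Recipe 9).
talhex and vorpel and kyepax → nalqor (Recipe 3).
nalqor and vorpel → gorjor (Recipe 1).

Yes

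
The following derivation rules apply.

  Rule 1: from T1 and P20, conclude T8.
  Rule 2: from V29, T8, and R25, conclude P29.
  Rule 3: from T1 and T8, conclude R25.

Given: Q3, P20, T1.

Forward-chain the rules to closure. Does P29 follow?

No

P29 would need V29, T8, and R25 (Rule 2), but V29 is never established.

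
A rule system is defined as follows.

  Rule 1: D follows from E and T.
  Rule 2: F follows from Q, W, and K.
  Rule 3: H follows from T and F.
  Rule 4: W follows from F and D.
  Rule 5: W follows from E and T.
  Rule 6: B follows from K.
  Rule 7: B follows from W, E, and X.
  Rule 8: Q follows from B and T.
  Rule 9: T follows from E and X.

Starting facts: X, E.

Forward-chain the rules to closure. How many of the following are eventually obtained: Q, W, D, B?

From E and X, Rule 9 gives T.
From E and T, Rule 5 gives W.
E and T hold, so D follows (Rule 1).
W, E, and X hold, so B follows (Rule 7).
B and T hold, so Q follows (Rule 8).
Q: reached.
W: reached.
D: reached.
B: reached.
All 4 are reached.

4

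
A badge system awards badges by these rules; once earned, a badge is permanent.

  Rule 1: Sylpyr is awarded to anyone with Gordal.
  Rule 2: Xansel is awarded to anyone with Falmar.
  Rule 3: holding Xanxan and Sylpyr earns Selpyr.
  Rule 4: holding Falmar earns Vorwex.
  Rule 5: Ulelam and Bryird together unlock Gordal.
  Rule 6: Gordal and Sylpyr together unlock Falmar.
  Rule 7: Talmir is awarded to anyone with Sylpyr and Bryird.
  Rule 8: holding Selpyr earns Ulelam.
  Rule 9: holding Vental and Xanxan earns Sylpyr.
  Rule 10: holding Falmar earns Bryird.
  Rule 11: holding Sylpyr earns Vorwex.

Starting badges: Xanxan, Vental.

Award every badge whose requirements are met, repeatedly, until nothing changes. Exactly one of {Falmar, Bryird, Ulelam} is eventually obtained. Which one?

With Vental and Xanxan, Sylpyr is earned (Rule 9).
With Xanxan and Sylpyr, Selpyr is earned (Rule 3).
With Selpyr, Ulelam is earned (Rule 8).
Bryird would need Falmar (Rule 10), but Falmar is never earned. Falmar would need Gordal and Sylpyr (Rule 6), but Gordal is never earned.

Ulelam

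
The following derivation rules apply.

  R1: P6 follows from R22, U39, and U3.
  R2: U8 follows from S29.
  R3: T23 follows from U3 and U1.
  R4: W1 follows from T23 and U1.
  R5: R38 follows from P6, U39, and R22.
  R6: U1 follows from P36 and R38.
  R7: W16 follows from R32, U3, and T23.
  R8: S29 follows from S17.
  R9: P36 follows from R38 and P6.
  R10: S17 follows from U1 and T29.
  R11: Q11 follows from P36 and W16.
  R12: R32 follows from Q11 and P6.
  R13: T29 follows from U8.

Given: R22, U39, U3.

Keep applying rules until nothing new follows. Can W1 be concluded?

Yes

From R22, U39, and U3, R1 gives P6.
From P6, U39, and R22, R5 gives R38.
R38 and P6 hold, so P36 follows (R9).
P36 and R38 hold, so U1 follows (R6).
U3 and U1 hold, so T23 follows (R3).
T23 and U1 hold, so W1 follows (R4).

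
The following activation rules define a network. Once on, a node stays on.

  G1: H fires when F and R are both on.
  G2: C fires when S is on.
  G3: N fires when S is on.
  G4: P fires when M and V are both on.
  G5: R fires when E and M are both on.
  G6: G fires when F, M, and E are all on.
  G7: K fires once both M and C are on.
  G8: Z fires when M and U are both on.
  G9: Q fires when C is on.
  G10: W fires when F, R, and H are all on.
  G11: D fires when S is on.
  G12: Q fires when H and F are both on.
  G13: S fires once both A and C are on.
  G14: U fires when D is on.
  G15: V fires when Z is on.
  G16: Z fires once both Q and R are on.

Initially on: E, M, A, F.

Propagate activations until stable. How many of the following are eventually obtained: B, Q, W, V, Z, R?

5

G5: E and M on → R on.
F and R are on, so H fires (G1).
G10: F, R, and H on → W on.
H and F are on, so Q fires (G12).
Q and R are on, so Z fires (G16).
Z is on, so V fires (G15).
No rule produces B, and it is not given.
Q: reached.
W: reached.
V: reached.
Z: reached.
R: reached.
Reached: Q, W, V, Z, and R — 5 of the 6.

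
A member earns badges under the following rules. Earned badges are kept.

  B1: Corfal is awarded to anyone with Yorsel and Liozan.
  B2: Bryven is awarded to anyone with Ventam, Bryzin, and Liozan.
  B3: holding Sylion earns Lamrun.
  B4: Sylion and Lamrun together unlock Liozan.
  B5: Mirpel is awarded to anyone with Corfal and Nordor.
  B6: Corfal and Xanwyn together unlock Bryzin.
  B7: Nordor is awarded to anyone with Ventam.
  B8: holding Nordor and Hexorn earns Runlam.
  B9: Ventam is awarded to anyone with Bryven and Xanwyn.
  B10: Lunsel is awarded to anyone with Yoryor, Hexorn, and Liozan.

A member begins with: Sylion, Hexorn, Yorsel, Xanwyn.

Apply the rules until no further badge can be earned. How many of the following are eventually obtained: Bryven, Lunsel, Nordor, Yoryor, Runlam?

Bryven would need Ventam, Bryzin, and Liozan (B2), but Ventam is never earned.
Lunsel would need Yoryor, Hexorn, and Liozan (B10), but Yoryor is never earned.
Nordor would need Ventam (B7), but Ventam is never earned.
No rule produces Yoryor, and it is not given.
Runlam would need Nordor and Hexorn (B8), but Nordor is never earned.
None of the 5 are reached.

0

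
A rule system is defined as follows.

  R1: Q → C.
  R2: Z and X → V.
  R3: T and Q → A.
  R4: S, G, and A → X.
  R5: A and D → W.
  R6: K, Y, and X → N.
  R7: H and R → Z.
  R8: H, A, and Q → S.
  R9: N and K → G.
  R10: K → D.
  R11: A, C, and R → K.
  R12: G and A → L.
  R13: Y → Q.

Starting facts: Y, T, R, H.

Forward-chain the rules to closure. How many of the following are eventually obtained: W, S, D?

3

From Y, R13 gives Q.
From Q, R1 gives C.
From T and Q, R3 gives A.
A, C, and R hold, so K follows (R11).
From H, A, and Q, R8 gives S.
From K, R10 gives D.
A and D hold, so W follows (R5).
W: reached.
S: reached.
D: reached.
All 3 are reached.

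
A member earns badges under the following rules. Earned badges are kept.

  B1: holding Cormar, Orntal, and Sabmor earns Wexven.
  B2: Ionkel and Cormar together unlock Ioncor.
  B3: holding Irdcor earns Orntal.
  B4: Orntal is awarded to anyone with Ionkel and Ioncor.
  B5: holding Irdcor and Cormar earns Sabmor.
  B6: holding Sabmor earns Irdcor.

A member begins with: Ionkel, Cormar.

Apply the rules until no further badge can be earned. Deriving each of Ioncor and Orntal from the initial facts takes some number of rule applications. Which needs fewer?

Ioncor

Ioncor: With Ionkel and Cormar, Ioncor is earned (B2). [1 rule application]
Orntal: With Ionkel and Cormar, Ioncor is earned (B2). With Ionkel and Ioncor, Orntal is earned (B4). [2 rule applications]
Ioncor needs fewer.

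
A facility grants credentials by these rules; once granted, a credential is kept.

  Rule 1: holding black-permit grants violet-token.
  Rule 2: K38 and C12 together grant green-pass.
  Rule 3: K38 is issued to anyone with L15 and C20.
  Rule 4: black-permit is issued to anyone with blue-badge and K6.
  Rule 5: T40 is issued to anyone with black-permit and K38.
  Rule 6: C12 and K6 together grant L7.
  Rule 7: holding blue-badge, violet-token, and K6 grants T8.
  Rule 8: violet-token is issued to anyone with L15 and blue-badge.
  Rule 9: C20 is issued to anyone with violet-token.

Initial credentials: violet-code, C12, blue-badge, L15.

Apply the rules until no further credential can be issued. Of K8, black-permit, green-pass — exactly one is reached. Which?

green-pass

Holding L15 and blue-badge grants violet-token (Rule 8).
Holding violet-token grants C20 (Rule 9).
Holding L15 and C20 grants K38 (Rule 3).
Holding K38 and C12 grants green-pass (Rule 2).
black-permit would need blue-badge and K6 (Rule 4), but K6 is never granted. No rule produces K8, and it is not given.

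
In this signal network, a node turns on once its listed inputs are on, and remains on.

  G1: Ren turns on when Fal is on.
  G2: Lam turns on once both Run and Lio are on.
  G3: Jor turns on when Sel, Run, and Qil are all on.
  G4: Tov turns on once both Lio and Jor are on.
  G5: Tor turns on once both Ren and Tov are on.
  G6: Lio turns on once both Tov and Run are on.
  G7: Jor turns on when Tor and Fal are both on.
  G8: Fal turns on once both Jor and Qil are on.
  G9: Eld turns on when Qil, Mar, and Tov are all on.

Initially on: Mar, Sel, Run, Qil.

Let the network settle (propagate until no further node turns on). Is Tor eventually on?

No

Tor would need Ren and Tov (G5), but Tov never turns on.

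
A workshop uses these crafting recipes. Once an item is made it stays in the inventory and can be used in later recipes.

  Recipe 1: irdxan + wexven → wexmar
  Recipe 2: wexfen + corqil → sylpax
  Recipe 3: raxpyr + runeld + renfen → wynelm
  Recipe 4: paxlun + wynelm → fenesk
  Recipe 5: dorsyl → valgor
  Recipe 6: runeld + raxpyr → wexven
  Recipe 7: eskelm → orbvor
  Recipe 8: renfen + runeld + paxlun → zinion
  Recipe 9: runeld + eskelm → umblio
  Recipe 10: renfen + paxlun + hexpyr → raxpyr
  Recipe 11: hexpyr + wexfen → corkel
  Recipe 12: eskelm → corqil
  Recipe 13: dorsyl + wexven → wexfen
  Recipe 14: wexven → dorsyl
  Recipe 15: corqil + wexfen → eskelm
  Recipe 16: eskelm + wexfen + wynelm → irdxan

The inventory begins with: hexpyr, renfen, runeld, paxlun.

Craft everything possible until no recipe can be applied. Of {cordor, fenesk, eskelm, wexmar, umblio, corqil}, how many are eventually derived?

renfen + paxlun + hexpyr → raxpyr (Recipe 10).
Using Recipe 3, raxpyr, runeld, and renfen make wynelm.
Using Recipe 4, paxlun and wynelm make fenesk.
No rule produces cordor, and it is not given.
fenesk: reached.
eskelm would need corqil and wexfen (Recipe 15), but corqil is never obtained.
wexmar would need irdxan and wexven (Recipe 1), but irdxan is never obtained.
umblio would need runeld and eskelm (Recipe 9), but eskelm is never obtained.
corqil would need eskelm (Recipe 12), but eskelm is never obtained.
Reached: fenesk — 1 of the 6.

1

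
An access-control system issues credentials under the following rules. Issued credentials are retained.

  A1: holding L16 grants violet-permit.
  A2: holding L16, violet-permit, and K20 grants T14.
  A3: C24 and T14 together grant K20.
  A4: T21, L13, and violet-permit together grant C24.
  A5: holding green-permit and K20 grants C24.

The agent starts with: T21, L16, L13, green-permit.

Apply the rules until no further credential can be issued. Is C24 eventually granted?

Holding L16 grants violet-permit (A1).
Holding T21, L13, and violet-permit grants C24 (A4).

Yes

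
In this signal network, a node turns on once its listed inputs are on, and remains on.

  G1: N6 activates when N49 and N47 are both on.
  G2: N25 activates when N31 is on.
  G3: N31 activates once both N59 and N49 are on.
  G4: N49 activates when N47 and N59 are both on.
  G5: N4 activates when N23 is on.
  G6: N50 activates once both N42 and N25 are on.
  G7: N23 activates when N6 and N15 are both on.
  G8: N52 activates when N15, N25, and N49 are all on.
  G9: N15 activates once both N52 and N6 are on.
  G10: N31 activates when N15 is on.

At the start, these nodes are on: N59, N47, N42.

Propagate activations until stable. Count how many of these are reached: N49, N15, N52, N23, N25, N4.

G4: N47 and N59 on → N49 on.
G3: N59 and N49 on → N31 on.
N31 is on, so N25 activates (G2).
N49: reached.
N15 would need N52 and N6 (G9), but N52 never turns on.
N52 would need N15, N25, and N49 (G8), but N15 never turns on.
N23 would need N6 and N15 (G7), but N15 never turns on.
N25: reached.
N4 would need N23 (G5), but N23 never turns on.
Reached: N49 and N25 — 2 of the 6.

2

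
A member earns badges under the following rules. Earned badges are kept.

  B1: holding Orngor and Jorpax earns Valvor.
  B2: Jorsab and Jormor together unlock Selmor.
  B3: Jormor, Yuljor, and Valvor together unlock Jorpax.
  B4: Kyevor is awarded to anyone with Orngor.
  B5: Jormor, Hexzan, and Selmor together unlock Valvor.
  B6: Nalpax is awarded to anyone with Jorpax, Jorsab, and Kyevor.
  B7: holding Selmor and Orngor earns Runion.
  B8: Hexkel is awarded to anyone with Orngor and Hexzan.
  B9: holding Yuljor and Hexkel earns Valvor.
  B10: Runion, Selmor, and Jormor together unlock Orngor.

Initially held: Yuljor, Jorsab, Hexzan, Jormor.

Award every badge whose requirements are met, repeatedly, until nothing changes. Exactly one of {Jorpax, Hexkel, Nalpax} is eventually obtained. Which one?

Jorpax

With Jorsab and Jormor, Selmor is earned (B2).
With Jormor, Hexzan, and Selmor, Valvor is earned (B5).
With Jormor, Yuljor, and Valvor, Jorpax is earned (B3).
Hexkel would need Orngor and Hexzan (B8), but Orngor is never earned. Nalpax would need Jorpax, Jorsab, and Kyevor (B6), but Kyevor is never earned.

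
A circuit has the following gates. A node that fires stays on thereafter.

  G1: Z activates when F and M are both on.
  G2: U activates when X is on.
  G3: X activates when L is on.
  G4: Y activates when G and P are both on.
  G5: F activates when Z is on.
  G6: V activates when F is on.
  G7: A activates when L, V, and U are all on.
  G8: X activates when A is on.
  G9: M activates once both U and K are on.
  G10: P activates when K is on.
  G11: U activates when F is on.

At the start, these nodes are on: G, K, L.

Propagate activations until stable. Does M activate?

G3: L on → X on.
X is on, so U activates (G2).
U and K are on, so M activates (G9).

Yes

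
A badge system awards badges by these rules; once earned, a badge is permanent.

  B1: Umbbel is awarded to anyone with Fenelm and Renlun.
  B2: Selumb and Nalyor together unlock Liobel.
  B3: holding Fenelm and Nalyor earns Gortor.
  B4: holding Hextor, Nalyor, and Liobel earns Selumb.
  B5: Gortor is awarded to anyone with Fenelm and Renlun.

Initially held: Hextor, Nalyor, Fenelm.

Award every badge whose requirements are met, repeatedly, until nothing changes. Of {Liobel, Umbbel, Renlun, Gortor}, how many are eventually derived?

With Fenelm and Nalyor, Gortor is earned (B3).
Liobel would need Selumb and Nalyor (B2), but Selumb is never earned.
Umbbel would need Fenelm and Renlun (B1), but Renlun is never earned.
No rule produces Renlun, and it is not given.
Gortor: reached.
Reached: Gortor — 1 of the 4.

1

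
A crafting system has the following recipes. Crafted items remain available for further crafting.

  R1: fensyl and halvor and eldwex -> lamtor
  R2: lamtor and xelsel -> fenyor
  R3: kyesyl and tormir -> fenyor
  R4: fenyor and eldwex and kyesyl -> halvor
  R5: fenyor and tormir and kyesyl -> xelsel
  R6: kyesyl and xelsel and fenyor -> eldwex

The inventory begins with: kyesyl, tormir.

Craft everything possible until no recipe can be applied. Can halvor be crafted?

Yes

kyesyl and tormir -> fenyor (R3).
fenyor and tormir and kyesyl -> xelsel (R5).
Using R6, kyesyl, xelsel, and fenyor make eldwex.
fenyor and eldwex and kyesyl -> halvor (R4).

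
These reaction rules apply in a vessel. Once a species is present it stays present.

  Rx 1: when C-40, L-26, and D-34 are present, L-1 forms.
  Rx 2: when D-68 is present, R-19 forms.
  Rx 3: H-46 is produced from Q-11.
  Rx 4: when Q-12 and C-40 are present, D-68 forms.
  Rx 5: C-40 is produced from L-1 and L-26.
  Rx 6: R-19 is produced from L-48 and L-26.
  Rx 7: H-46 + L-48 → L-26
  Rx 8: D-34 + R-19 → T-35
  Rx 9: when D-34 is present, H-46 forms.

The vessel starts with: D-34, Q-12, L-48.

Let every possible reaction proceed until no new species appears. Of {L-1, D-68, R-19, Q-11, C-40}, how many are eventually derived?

1

D-34 present → H-46 forms (Rx 9).
H-46 and L-48 present → L-26 forms (Rx 7).
L-48 and L-26 present → R-19 forms (Rx 6).
L-1 would need C-40, L-26, and D-34 (Rx 1), but C-40 never forms.
D-68 would need Q-12 and C-40 (Rx 4), but C-40 never forms.
R-19: reached.
No rule produces Q-11, and it is not given.
C-40 would need L-1 and L-26 (Rx 5), but L-1 never forms.
Reached: R-19 — 1 of the 5.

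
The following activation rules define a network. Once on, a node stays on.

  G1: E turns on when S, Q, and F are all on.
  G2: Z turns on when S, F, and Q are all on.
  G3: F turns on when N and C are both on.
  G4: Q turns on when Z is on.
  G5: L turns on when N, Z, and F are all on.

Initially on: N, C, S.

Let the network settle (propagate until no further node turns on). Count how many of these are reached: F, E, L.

1

G3: N and C on → F on.
F: reached.
E would need S, Q, and F (G1), but Q never turns on.
L would need N, Z, and F (G5), but Z never turns on.
Reached: F — 1 of the 3.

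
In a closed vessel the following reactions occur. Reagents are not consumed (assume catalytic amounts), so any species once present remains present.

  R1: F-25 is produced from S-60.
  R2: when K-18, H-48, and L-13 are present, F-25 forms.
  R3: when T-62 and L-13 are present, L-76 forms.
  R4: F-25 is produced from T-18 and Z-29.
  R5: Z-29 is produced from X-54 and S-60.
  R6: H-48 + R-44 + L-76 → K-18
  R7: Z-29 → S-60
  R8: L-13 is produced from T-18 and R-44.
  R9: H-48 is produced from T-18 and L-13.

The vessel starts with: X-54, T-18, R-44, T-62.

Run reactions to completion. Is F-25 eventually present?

Yes

T-18 and R-44 present → L-13 forms (R8).
T-18 and L-13 present → H-48 forms (R9).
T-62 and L-13 present → L-76 forms (R3).
H-48, R-44, and L-76 present → K-18 forms (R6).
K-18, H-48, and L-13 present → F-25 forms (R2).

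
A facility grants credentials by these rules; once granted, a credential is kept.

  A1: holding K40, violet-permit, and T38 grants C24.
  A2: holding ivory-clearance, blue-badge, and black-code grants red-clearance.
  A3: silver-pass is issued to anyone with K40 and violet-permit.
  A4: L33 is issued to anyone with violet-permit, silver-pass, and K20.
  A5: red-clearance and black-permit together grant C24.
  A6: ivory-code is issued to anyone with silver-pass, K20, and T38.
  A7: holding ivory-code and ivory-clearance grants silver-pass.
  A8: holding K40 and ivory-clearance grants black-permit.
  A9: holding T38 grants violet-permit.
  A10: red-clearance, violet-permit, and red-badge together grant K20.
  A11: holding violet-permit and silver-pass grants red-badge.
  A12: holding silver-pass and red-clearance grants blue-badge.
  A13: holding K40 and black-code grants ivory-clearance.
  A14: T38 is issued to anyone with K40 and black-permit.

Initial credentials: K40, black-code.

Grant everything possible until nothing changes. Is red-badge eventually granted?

Holding K40 and black-code grants ivory-clearance (A13).
Holding K40 and ivory-clearance grants black-permit (A8).
Holding K40 and black-permit grants T38 (A14).
Holding T38 grants violet-permit (A9).
Holding K40 and violet-permit grants silver-pass (A3).
Holding violet-permit and silver-pass grants red-badge (A11).

Yes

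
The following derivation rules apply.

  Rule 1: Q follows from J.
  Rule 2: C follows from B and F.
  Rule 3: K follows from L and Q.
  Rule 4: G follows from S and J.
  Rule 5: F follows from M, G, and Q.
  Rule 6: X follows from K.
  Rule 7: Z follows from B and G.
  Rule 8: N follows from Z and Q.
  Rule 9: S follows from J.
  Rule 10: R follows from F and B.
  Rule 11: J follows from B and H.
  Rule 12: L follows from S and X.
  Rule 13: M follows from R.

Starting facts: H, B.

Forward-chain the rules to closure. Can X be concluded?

No

X would need K (Rule 6), but K is never established.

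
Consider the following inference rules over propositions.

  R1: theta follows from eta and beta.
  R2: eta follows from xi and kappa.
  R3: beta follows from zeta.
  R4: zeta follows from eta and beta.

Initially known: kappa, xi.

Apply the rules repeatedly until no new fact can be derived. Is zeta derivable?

No

zeta would need eta and beta (R4), but beta is never established.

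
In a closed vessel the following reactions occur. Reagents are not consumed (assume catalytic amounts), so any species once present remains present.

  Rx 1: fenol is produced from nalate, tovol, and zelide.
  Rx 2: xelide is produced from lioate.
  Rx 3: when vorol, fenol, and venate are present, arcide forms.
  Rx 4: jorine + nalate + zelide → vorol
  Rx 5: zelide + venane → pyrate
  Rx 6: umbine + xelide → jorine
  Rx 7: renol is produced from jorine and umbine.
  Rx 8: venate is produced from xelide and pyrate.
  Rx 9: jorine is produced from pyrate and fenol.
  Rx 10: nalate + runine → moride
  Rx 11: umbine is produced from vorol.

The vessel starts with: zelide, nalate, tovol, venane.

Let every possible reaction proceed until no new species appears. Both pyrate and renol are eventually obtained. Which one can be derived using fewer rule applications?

pyrate

pyrate: zelide and venane present → pyrate forms (Rx 5). [1 rule application]
renol: zelide and venane present → pyrate forms (Rx 5). nalate, tovol, and zelide present → fenol forms (Rx 1). pyrate and fenol present → jorine forms (Rx 9). jorine, nalate, and zelide present → vorol forms (Rx 4). vorol present → umbine forms (Rx 11). jorine and umbine present → renol forms (Rx 7). [6 rule applications]
pyrate needs fewer.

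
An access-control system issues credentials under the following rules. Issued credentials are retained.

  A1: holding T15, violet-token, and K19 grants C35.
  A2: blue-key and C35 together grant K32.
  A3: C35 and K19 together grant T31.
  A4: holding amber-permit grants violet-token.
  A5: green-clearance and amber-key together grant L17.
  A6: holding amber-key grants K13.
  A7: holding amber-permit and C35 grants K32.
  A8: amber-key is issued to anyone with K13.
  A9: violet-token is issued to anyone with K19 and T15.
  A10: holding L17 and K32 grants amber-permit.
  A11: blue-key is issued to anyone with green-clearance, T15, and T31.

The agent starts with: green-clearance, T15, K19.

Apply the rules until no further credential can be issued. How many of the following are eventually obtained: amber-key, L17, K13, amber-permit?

0

amber-key would need K13 (A8), but K13 is never granted.
L17 would need green-clearance and amber-key (A5), but amber-key is never granted.
K13 would need amber-key (A6), but amber-key is never granted.
amber-permit would need L17 and K32 (A10), but L17 is never granted.
None of the 4 are reached.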